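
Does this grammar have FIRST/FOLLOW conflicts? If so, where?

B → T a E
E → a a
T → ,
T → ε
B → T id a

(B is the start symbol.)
No FIRST/FOLLOW conflicts.

A FIRST/FOLLOW conflict occurs when a non-terminal N has a nullable alternative N → β (β ⇒* ε) and another alternative N → α with FIRST(α) ∩ FOLLOW(N) ≠ ∅: on such a lookahead the parser cannot decide between expanding α and letting N vanish via β.

Nullable non-terminals: T.

T: nullable alternative(s) T → ε; FOLLOW(T) = { 'a', 'id' }
  T → ,: FIRST \ {ε} = { ',' } — disjoint from FOLLOW(T)
  T → ε: FIRST \ {ε} = { } — this is the only nullable alternative, skip

B, E have no nullable alternative, so no FIRST/FOLLOW check is needed there.

No FIRST/FOLLOW conflicts found.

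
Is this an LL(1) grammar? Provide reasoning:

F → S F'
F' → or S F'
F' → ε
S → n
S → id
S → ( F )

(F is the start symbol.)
A grammar is LL(1) if for each non-terminal N with multiple productions, the predict sets of those productions are pairwise disjoint, where PREDICT(N → α) = (FIRST(α) \ {ε}) ∪ (FOLLOW(N) if α ⇒* ε).

Relevant sets:
  FOLLOW(F') = { $, ')' }

For F':
  PREDICT(F' → or S F') = { 'or' }
  PREDICT(F' → ε) = { $, ')' }
For S:
  PREDICT(S → n) = { 'n' }
  PREDICT(S → id) = { 'id' }
  PREDICT(S → '(' F ')') = { '(' }
F has a single production, so nothing to check there.

All predict sets are disjoint. The grammar IS LL(1).

Answer: Yes, the grammar is LL(1).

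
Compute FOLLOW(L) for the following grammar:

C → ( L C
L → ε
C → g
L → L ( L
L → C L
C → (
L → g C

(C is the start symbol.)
{ '(', 'g' }

To compute FOLLOW(L), find every occurrence of L on a right-hand side N → α L β: add FIRST(β) \ {ε}, and if β is empty or nullable also add FOLLOW(N). Iterate to a fixed point.

In C → ( L C: L is followed by C, add FIRST(C) \ {ε} = { '(', 'g' }
In L → L ( L: L is followed by '(' L, add FIRST('(' L) \ {ε} = { '(' }
In L → L ( L: L is at the end; this adds FOLLOW(L) to itself — nothing new
In L → C L: L is at the end; this adds FOLLOW(L) to itself — nothing new

Taking the union: FOLLOW(L) = { '(', 'g' }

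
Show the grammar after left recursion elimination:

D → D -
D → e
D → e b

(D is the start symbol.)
D → e D'
D → e b D'
D' → - D'
D' → ε

D is directly left-recursive. The standard transformation for
  A → A α₁ | ... | A α_m | β₁ | ... | β_n
is
  A  → β₁ A' | ... | β_n A'
  A' → α₁ A' | ... | α_m A' | ε

D → e becomes D → e D'
D → e b becomes D → e b D'
D → D - becomes D' → - D'
Add D' → ε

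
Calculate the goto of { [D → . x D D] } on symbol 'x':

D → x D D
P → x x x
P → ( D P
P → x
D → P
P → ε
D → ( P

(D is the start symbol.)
{ [D → . ( P], [D → . P], [D → . x D D], [D → x . D D], [P → . ( D P], [P → . x x x], [P → . x], [P → .] }

GOTO(I, 'x') = CLOSURE({ [A → αX.β] : [A → α.Xβ] ∈ I, X = 'x' })

Items with dot before 'x', with the dot advanced:
  [D → . x D D] → [D → x . D D]
Closure of the advanced items:
  [D → x . D D] has the dot before D: add [D → . x D D], [D → . P], [D → . ( P]
  [D → . P] has the dot before P: add [P → . x x x], [P → . ( D P], [P → . x], [P → .]

GOTO = { [D → . ( P], [D → . P], [D → . x D D], [D → x . D D], [P → . ( D P], [P → . x x x], [P → . x], [P → .] }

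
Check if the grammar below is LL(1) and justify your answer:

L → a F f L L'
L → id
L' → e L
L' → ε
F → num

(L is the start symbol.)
A grammar is LL(1) if for each non-terminal N with multiple productions, the predict sets of those productions are pairwise disjoint, where PREDICT(N → α) = (FIRST(α) \ {ε}) ∪ (FOLLOW(N) if α ⇒* ε).

Relevant sets:
  FOLLOW(L') = { $, 'e' }

For L:
  PREDICT(L → a F f L L') = { 'a' }
  PREDICT(L → id) = { 'id' }
For L':
  PREDICT(L' → e L) = { 'e' }
  PREDICT(L' → ε) = { $, 'e' }
F has a single production, so nothing to check there.

Conflict found: Predict set conflict for L': { 'e' }
The grammar is NOT LL(1).

Answer: No. Predict set conflict for L': { 'e' }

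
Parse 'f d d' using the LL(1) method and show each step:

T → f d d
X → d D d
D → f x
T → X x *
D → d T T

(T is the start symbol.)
LL(1) parsing maintains a stack (initially the start symbol over $) and the input. At each step: if the stack top is a terminal, match it against the current input token; if it is a non-terminal N, replace it with the RHS of M[N, lookahead] (the unique production whose predict set contains the lookahead).

Stack is shown with the top on the left.

Stack    Input    Action
------------------------
T $      f d d $  output T → f d d
f d d $  f d d $  match 'f'
d d $    d d $    match 'd'
d $      d $      match 'd'
$        $        accept

The string is accepted.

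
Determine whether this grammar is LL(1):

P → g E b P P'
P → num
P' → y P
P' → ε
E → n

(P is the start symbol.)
A grammar is LL(1) if for each non-terminal N with multiple productions, the predict sets of those productions are pairwise disjoint, where PREDICT(N → α) = (FIRST(α) \ {ε}) ∪ (FOLLOW(N) if α ⇒* ε).

Relevant sets:
  FOLLOW(P') = { $, 'y' }

For P:
  PREDICT(P → g E b P P') = { 'g' }
  PREDICT(P → num) = { 'num' }
For P':
  PREDICT(P' → y P) = { 'y' }
  PREDICT(P' → ε) = { $, 'y' }
E has a single production, so nothing to check there.

Conflict found: Predict set conflict for P': { 'y' }
The grammar is NOT LL(1).

Answer: No. Predict set conflict for P': { 'y' }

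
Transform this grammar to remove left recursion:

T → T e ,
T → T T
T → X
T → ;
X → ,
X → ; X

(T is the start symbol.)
T is directly left-recursive. The standard transformation for
  A → A α₁ | ... | A α_m | β₁ | ... | β_n
is
  A  → β₁ A' | ... | β_n A'
  A' → α₁ A' | ... | α_m A' | ε

T → X becomes T → X T'
T → ; becomes T → ; T'
T → T e , becomes T' → e , T'
T → T T becomes T' → T T'
Add T' → ε

Productions for other non-terminals are unchanged:
  X → ,
  X → ; X

Resulting grammar:
T → X T'
T → ; T'
T' → e , T'
T' → T T'
T' → ε
X → ,
X → ; X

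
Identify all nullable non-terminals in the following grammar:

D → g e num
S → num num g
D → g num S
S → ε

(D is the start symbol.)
{ 'S' }

ε-productions: S → ε
So S is immediately nullable.
No further non-terminal can be added: every production for the remaining non-terminals contains a terminal or a non-nullable non-terminal.
Nullable = { 'S' }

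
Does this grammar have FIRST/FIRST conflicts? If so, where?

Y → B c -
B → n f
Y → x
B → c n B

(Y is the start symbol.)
No FIRST/FIRST conflicts.

A FIRST/FIRST conflict occurs when two productions N → α and N → β for the same non-terminal have FIRST(α) ∩ FIRST(β) ≠ ∅ (with ε ∈ FIRST of a nullable right-hand side, so two nullable alternatives also conflict).

FIRST sets of the non-terminals at (or reachable through a nullable prefix from) the front of some alternative:
  FIRST(B) = { 'c', 'n' }

Productions for Y:
  Y → B c -: FIRST = { 'c', 'n' }
  Y → x: FIRST = { 'x' }
Productions for B:
  B → n f: FIRST = { 'n' }
  B → c n B: FIRST = { 'c' }

All alternatives of each non-terminal have pairwise disjoint FIRST sets.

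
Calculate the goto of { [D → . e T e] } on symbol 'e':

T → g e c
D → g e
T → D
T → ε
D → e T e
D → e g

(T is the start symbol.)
{ [D → . e T e], [D → . e g], [D → . g e], [D → e . T e], [T → . D], [T → . g e c], [T → .] }

GOTO(I, 'e') = CLOSURE({ [A → αX.β] : [A → α.Xβ] ∈ I, X = 'e' })

Items with dot before 'e', with the dot advanced:
  [D → . e T e] → [D → e . T e]
Closure of the advanced items:
  [D → e . T e] has the dot before T: add [T → . g e c], [T → . D], [T → .]
  [T → . D] has the dot before D: add [D → . g e], [D → . e T e], [D → . e g]

GOTO = { [D → . e T e], [D → . e g], [D → . g e], [D → e . T e], [T → . D], [T → . g e c], [T → .] }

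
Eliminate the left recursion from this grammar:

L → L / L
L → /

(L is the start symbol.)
L is directly left-recursive. The standard transformation for
  A → A α₁ | ... | A α_m | β₁ | ... | β_n
is
  A  → β₁ A' | ... | β_n A'
  A' → α₁ A' | ... | α_m A' | ε

L → / becomes L → / L'
L → L / L becomes L' → / L L'
Add L' → ε

Resulting grammar:
L → / L'
L' → / L L'
L' → ε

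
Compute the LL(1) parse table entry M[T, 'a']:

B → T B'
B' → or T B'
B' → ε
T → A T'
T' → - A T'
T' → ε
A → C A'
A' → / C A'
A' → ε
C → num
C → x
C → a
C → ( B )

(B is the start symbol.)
T → A T'

To find M[T, 'a'], we find productions for T where 'a' is in the predict set (PREDICT(N → α) = (FIRST(α) \ {ε}) ∪ (FOLLOW(N) if α ⇒* ε)).

Relevant sets:
  FIRST(A) = { '(', 'a', 'num', 'x' }

T → A T': PREDICT = { '(', 'a', 'num', 'x' }
  'a' is in predict set, so this production goes in M[T, 'a']

M[T, 'a'] = T → A T'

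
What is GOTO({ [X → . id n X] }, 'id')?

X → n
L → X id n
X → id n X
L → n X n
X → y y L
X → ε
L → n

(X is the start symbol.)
GOTO(I, 'id') = CLOSURE({ [A → αX.β] : [A → α.Xβ] ∈ I, X = 'id' })

Items with dot before 'id', with the dot advanced:
  [X → . id n X] → [X → id . n X]
Closure adds nothing (no advanced item has the dot before a non-terminal).

GOTO = { [X → id . n X] }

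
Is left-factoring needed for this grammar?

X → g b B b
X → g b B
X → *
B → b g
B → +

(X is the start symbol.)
Left-factoring is needed when two productions for the same non-terminal
share a common prefix on the right-hand side.

Productions for X:
  X → g b B b
  X → g b B
  X → *
Productions for B:
  B → b g
  B → +

Found common prefix 'g b B' in productions for X

Answer: Yes, X has productions with common prefix 'g b B'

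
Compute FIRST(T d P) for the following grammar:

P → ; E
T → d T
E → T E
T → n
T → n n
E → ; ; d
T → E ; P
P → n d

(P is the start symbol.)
{ ';', 'd', 'n' }

FIRST sets of the non-terminals involved (from the grammar, by fixed-point iteration):
  FIRST(T) = { ';', 'd', 'n' }

To compute FIRST(T d P), process the symbols left to right:
Symbol T is a non-terminal. Add FIRST(T) \ {ε} = { ';', 'd', 'n' }
T is not nullable (ε ∉ FIRST(T)), so stop here.
FIRST(T d P) = { ';', 'd', 'n' }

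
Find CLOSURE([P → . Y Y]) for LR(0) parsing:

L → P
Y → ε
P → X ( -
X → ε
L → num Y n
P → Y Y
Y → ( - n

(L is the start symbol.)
To compute CLOSURE, for each item [A → α.Bβ] where B is a non-terminal, add [B → .γ] for all productions B → γ; repeat for the newly added items until nothing changes.

Start with: [P → . Y Y]
  [P → . Y Y] has the dot before Y: add [Y → .], [Y → . ( - n]
No further items can be added.

CLOSURE = { [P → . Y Y], [Y → . ( - n], [Y → .] }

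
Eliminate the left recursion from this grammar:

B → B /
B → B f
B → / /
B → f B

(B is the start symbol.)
B → / / B'
B → f B B'
B' → / B'
B' → f B'
B' → ε

B is directly left-recursive. The standard transformation for
  A → A α₁ | ... | A α_m | β₁ | ... | β_n
is
  A  → β₁ A' | ... | β_n A'
  A' → α₁ A' | ... | α_m A' | ε

B → / / becomes B → / / B'
B → f B becomes B → f B B'
B → B / becomes B' → / B'
B → B f becomes B' → f B'
Add B' → ε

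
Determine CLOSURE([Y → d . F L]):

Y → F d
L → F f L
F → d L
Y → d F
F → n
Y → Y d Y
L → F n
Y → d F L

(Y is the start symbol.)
Start with: [Y → d . F L]
  [Y → d . F L] has the dot before F: add [F → . d L], [F → . n]
No further items can be added.

CLOSURE = { [F → . d L], [F → . n], [Y → d . F L] }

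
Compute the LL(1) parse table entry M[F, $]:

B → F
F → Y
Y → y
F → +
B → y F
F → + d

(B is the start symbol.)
Empty (error entry)

To find M[F, $], we find productions for F where $ is in the predict set (PREDICT(N → α) = (FIRST(α) \ {ε}) ∪ (FOLLOW(N) if α ⇒* ε)).

Relevant sets:
  FIRST(Y) = { 'y' }

F → Y: PREDICT = { 'y' }
F → +: PREDICT = { '+' }
F → + d: PREDICT = { '+' }

M[F, $] is empty (no production applies)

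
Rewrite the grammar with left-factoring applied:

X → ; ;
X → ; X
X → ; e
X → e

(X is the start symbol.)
Left-factoring transforms A → αβ₁ | αβ₂ into A → αA' and A' → β₁ | β₂
(α is the longest common prefix among the alternatives). Repeat until
no nonterminal has two alternatives with a common prefix.

Round 1: X has alternatives sharing prefix ';'. Introduce X': X → ; X'
  Add: X' → ;
  Add: X' → X
  Add: X' → e

No remaining common prefixes — done.

Resulting grammar:
X → ; X'
X' → ;
X' → X
X' → e
X → e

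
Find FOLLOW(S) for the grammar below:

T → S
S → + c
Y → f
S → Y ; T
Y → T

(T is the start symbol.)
In T → S: S is at the end, add FOLLOW(T)

The FOLLOW sets referred to above (computed the same way, to a fixed point):
  FOLLOW(T) = { $, ';' }

Taking the union: FOLLOW(S) = { $, ';' }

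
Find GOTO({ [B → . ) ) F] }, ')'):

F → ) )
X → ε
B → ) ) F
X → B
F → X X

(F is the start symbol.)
{ [B → ) . ) F] }

GOTO(I, ')') = CLOSURE({ [A → αX.β] : [A → α.Xβ] ∈ I, X = ')' })

Items with dot before ')', with the dot advanced:
  [B → . ) ) F] → [B → ) . ) F]
Closure adds nothing (no advanced item has the dot before a non-terminal).

GOTO = { [B → ) . ) F] }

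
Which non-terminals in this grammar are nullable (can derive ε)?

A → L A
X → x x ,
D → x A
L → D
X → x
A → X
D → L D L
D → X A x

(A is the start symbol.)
None

There are no ε-productions, so no non-terminal can derive ε.
No non-terminals are nullable.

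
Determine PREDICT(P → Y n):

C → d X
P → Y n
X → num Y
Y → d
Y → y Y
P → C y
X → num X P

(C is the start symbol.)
{ 'd', 'y' }

PREDICT(P → Y n) = (FIRST(RHS) \ {ε}) ∪ (FOLLOW(P) if ε ∈ FIRST(RHS), i.e. RHS ⇒* ε)
FIRST(Y) = { 'd', 'y' }
FIRST(Y n) = { 'd', 'y' }
ε ∉ FIRST(Y n), so FOLLOW(P) is not added.
PREDICT(P → Y n) = { 'd', 'y' }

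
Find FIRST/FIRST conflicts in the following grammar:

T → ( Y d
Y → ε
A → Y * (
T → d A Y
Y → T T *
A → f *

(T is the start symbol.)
No FIRST/FIRST conflicts.

A FIRST/FIRST conflict occurs when two productions N → α and N → β for the same non-terminal have FIRST(α) ∩ FIRST(β) ≠ ∅ (with ε ∈ FIRST of a nullable right-hand side, so two nullable alternatives also conflict).

FIRST sets of the non-terminals at (or reachable through a nullable prefix from) the front of some alternative:
  FIRST(T) = { '(', 'd' }
  FIRST(Y) = { '(', 'd', ε }

Productions for T:
  T → ( Y d: FIRST = { '(' }
  T → d A Y: FIRST = { 'd' }
Productions for Y:
  Y → ε: FIRST = { ε }
  Y → T T *: FIRST = { '(', 'd' }
Productions for A:
  A → Y * (: FIRST = { '(', '*', 'd' }
  A → f *: FIRST = { 'f' }

All alternatives of each non-terminal have pairwise disjoint FIRST sets.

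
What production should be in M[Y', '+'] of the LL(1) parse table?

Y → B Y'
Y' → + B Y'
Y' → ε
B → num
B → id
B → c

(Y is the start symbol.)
Y' → + B Y'

To find M[Y', '+'], we find productions for Y' where '+' is in the predict set (PREDICT(N → α) = (FIRST(α) \ {ε}) ∪ (FOLLOW(N) if α ⇒* ε)).

Relevant sets:
  FOLLOW(Y') = { $ }

Y' → + B Y': PREDICT = { '+' }
  '+' is in predict set, so this production goes in M[Y', '+']
Y' → ε: PREDICT = { $ }

M[Y', '+'] = Y' → + B Y'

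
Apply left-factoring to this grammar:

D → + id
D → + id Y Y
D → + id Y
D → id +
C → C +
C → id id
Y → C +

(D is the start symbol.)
D → + id D'
D' → ε
D' → Y D''
D'' → Y
D'' → ε
D → id +
C → C +
C → id id
Y → C +

Left-factoring transforms A → αβ₁ | αβ₂ into A → αA' and A' → β₁ | β₂
(α is the longest common prefix among the alternatives). Repeat until
no nonterminal has two alternatives with a common prefix.

Round 1: D has alternatives sharing prefix '+ id'. Introduce D': D → + id D'
  Add: D' → ε
  Add: D' → Y Y
  Add: D' → Y

Round 2: D' has alternatives sharing prefix 'Y'. Introduce D'': D' → Y D''
  Add: D'' → Y
  Add: D'' → ε

No remaining common prefixes — done.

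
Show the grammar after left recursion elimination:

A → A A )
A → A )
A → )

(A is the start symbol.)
A → ) A'
A' → A ) A'
A' → ) A'
A' → ε

A is directly left-recursive. The standard transformation for
  A → A α₁ | ... | A α_m | β₁ | ... | β_n
is
  A  → β₁ A' | ... | β_n A'
  A' → α₁ A' | ... | α_m A' | ε

A → ) becomes A → ) A'
A → A A ) becomes A' → A ) A'
A → A ) becomes A' → ) A'
Add A' → ε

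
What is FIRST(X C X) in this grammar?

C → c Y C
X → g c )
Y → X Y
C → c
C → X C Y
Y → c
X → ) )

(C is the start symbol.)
FIRST sets of the non-terminals involved (from the grammar, by fixed-point iteration):
  FIRST(X) = { ')', 'g' }

To compute FIRST(X C X), process the symbols left to right:
Symbol X is a non-terminal. Add FIRST(X) \ {ε} = { ')', 'g' }
X is not nullable (ε ∉ FIRST(X)), so stop here.
FIRST(X C X) = { ')', 'g' }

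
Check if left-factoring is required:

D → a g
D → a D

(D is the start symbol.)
Yes, D has productions with common prefix 'a'

Left-factoring is needed when two productions for the same non-terminal
share a common prefix on the right-hand side.

Productions for D:
  D → a g
  D → a D

Found common prefix 'a' in productions for D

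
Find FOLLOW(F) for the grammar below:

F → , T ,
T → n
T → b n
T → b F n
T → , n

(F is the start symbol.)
To compute FOLLOW(F), find every occurrence of F on a right-hand side N → α F β: add FIRST(β) \ {ε}, and if β is empty or nullable also add FOLLOW(N). Iterate to a fixed point.

F is the start symbol, so $ ∈ FOLLOW(F).
In T → b F n: F is followed by n, add FIRST(n) \ {ε} = { 'n' }

Taking the union: FOLLOW(F) = { $, 'n' }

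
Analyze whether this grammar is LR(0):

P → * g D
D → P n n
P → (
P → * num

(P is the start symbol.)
Yes, the grammar is LR(0)

A grammar is LR(0) if no state in the canonical LR(0) collection has:
  - both a shift item (dot before a terminal) and a complete item (shift-reduce conflict), or
  - two or more complete items (reduce-reduce conflict; the accept item [P' → P .] counts as a complete item here).

Augment with P' → P and build the canonical LR(0) collection (I0 = CLOSURE({[P' → . P]}), then GOTO on every symbol after a dot until no new states appear). It has 10 states:
  I0: { [P → . (], [P → . * g D], [P → . * num], [P' → . P] }  — shift
  I1: { [P → ( .] }  — reduce
  I2: { [P → * . g D], [P → * . num] }  — shift
  I3: { [P' → P .] }  — accept
  I4: { [D → . P n n], [P → * g . D], [P → . (], [P → . * g D], [P → . * num] }  — shift
  I5: { [P → * num .] }  — reduce
  I6: { [P → * g D .] }  — reduce
  I7: { [D → P . n n] }  — shift
  I8: { [D → P n . n] }  — shift
  I9: { [D → P n n .] }  — reduce

Every state is either a pure shift/goto state or contains exactly one complete item and nothing to shift — no conflicts. The grammar is LR(0).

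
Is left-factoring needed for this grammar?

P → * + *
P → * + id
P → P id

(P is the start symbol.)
Left-factoring is needed when two productions for the same non-terminal
share a common prefix on the right-hand side.

Productions for P:
  P → * + *
  P → * + id
  P → P id

Found common prefix '* +' in productions for P

Answer: Yes, P has productions with common prefix '* +'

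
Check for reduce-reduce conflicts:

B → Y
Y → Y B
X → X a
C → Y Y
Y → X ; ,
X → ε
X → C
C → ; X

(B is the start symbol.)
Augment with B' → B and build the canonical LR(0) collection (I0 = CLOSURE({[B' → . B]}), then GOTO on every symbol after a dot until no new states appear). It has 13 states:
  I0: { [B → . Y], [B' → . B], [C → . ; X], [C → . Y Y], [X → . C], [X → . X a], [X → .], [Y → . X ; ,], [Y → . Y B] }  — shift, reduce
  I1: { [C → . ; X], [C → . Y Y], [C → ; . X], [X → . C], [X → . X a], [X → .], [Y → . X ; ,], [Y → . Y B] }  — shift, reduce
  I2: { [B' → B .] }  — accept
  I3: { [X → C .] }  — reduce
  I4: { [X → X . a], [Y → X . ; ,] }  — shift
  I5: { [B → . Y], [B → Y .], [C → . ; X], [C → . Y Y], [C → Y . Y], [X → . C], [X → . X a], [X → .], [Y → . X ; ,], [Y → . Y B], [Y → Y . B] }  — shift, 2 reduces
  I6: { [Y → Y B .] }  — reduce
  I7: { [B → . Y], [B → Y .], [C → . ; X], [C → . Y Y], [C → Y . Y], [C → Y Y .], [X → . C], [X → . X a], [X → .], [Y → . X ; ,], [Y → . Y B], [Y → Y . B] }  — shift, 3 reduces
  I8: { [Y → X ; . ,] }  — shift
  I9: { [X → X a .] }  — reduce
  I10: { [Y → X ; , .] }  — reduce
  I11: { [C → ; X .], [X → X . a], [Y → X . ; ,] }  — shift, reduce
  I12: { [B → . Y], [C → . ; X], [C → . Y Y], [C → Y . Y], [X → . C], [X → . X a], [X → .], [Y → . X ; ,], [Y → . Y B], [Y → Y . B] }  — shift, reduce

I5 contains complete items [B → Y .], [X → .] — reduce-reduce conflict.
I7 contains complete items [B → Y .], [C → Y Y .], [X → .] — reduce-reduce conflict.

Answer: Yes — I5: [B → Y .] vs [X → .]; I7: [B → Y .] vs [C → Y Y .]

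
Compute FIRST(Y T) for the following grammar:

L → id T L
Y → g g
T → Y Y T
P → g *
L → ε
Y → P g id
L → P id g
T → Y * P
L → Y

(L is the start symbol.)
FIRST sets of the non-terminals involved (from the grammar, by fixed-point iteration):
  FIRST(Y) = { 'g' }

To compute FIRST(Y T), process the symbols left to right:
Symbol Y is a non-terminal. Add FIRST(Y) \ {ε} = { 'g' }
Y is not nullable (ε ∉ FIRST(Y)), so stop here.
FIRST(Y T) = { 'g' }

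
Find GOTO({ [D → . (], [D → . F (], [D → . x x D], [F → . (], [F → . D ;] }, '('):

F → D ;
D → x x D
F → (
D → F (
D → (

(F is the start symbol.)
GOTO(I, '(') = CLOSURE({ [A → αX.β] : [A → α.Xβ] ∈ I, X = '(' })

Items with dot before '(', with the dot advanced:
  [D → . (] → [D → ( .]
  [F → . (] → [F → ( .]
Closure adds nothing (no advanced item has the dot before a non-terminal).

GOTO = { [D → ( .], [F → ( .] }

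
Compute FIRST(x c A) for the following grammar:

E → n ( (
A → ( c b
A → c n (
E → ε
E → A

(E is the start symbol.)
To compute FIRST(x c A), process the symbols left to right:
Symbol x is a terminal. Add 'x' and stop.
FIRST(x c A) = { 'x' }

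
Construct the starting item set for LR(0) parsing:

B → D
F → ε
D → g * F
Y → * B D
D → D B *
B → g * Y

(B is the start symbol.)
First, augment the grammar with B' → B
I₀ = CLOSURE({ [B' → . B] }):
  [B' → . B] has the dot before B: add [B → . D], [B → . g * Y]
  [B → . D] has the dot before D: add [D → . g * F], [D → . D B *]
No further items can be added.

I₀ = { [B → . D], [B → . g * Y], [B' → . B], [D → . D B *], [D → . g * F] }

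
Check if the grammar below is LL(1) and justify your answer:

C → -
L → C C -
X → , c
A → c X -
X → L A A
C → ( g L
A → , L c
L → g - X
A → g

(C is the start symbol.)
Yes, the grammar is LL(1).

A grammar is LL(1) if for each non-terminal N with multiple productions, the predict sets of those productions are pairwise disjoint, where PREDICT(N → α) = (FIRST(α) \ {ε}) ∪ (FOLLOW(N) if α ⇒* ε).

Relevant sets:
  FIRST(C) = { '(', '-' }
  FIRST(L) = { '(', '-', 'g' }

For C:
  PREDICT(C → '-') = { '-' }
  PREDICT(C → '(' g L) = { '(' }
For L:
  PREDICT(L → C C '-') = { '(', '-' }
  PREDICT(L → g '-' X) = { 'g' }
For X:
  PREDICT(X → ',' c) = { ',' }
  PREDICT(X → L A A) = { '(', '-', 'g' }
For A:
  PREDICT(A → c X '-') = { 'c' }
  PREDICT(A → ',' L c) = { ',' }
  PREDICT(A → g) = { 'g' }

All predict sets are disjoint. The grammar IS LL(1).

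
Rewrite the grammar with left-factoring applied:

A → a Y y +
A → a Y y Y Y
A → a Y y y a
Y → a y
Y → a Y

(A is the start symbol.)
A → a Y y A'
A' → +
A' → Y Y
A' → y a
Y → a Y'
Y' → y
Y' → Y

Left-factoring transforms A → αβ₁ | αβ₂ into A → αA' and A' → β₁ | β₂
(α is the longest common prefix among the alternatives). Repeat until
no nonterminal has two alternatives with a common prefix.

Round 1: A has alternatives sharing prefix 'a Y y'. Introduce A': A → a Y y A'
  Add: A' → +
  Add: A' → Y Y
  Add: A' → y a

Round 2: Y has alternatives sharing prefix 'a'. Introduce Y': Y → a Y'
  Add: Y' → y
  Add: Y' → Y

No remaining common prefixes — done.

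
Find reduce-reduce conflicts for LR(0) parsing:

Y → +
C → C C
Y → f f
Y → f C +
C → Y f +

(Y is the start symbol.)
Augment with Y' → Y and build the canonical LR(0) collection (I0 = CLOSURE({[Y' → . Y]}), then GOTO on every symbol after a dot until no new states appear). It has 11 states:
  I0: { [Y → . +], [Y → . f C +], [Y → . f f], [Y' → . Y] }  — shift
  I1: { [Y → + .] }  — reduce
  I2: { [Y' → Y .] }  — accept
  I3: { [C → . C C], [C → . Y f +], [Y → . +], [Y → . f C +], [Y → . f f], [Y → f . C +], [Y → f . f] }  — shift
  I4: { [C → . C C], [C → . Y f +], [C → C . C], [Y → . +], [Y → . f C +], [Y → . f f], [Y → f C . +] }  — shift
  I5: { [C → Y . f +] }  — shift
  I6: { [C → . C C], [C → . Y f +], [Y → . +], [Y → . f C +], [Y → . f f], [Y → f . C +], [Y → f . f], [Y → f f .] }  — shift, reduce
  I7: { [C → Y f . +] }  — shift
  I8: { [C → Y f + .] }  — reduce
  I9: { [Y → + .], [Y → f C + .] }  — 2 reduces
  I10: { [C → . C C], [C → . Y f +], [C → C . C], [C → C C .], [Y → . +], [Y → . f C +], [Y → . f f] }  — shift, reduce

I9 contains complete items [Y → + .], [Y → f C + .] — reduce-reduce conflict.

Answer: Yes — I9: [Y → + .] vs [Y → f C + .]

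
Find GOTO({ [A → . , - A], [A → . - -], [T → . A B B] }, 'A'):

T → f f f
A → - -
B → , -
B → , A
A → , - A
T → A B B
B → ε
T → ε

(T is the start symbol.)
{ [B → . , -], [B → . , A], [B → .], [T → A . B B] }

GOTO(I, 'A') = CLOSURE({ [A → αX.β] : [A → α.Xβ] ∈ I, X = 'A' })

Items with dot before 'A', with the dot advanced:
  [T → . A B B] → [T → A . B B]
Closure of the advanced items:
  [T → A . B B] has the dot before B: add [B → . , -], [B → . , A], [B → .]

GOTO = { [B → . , -], [B → . , A], [B → .], [T → A . B B] }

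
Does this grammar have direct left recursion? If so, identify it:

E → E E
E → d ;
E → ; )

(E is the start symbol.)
Direct left recursion occurs when N → N α for some non-terminal N (the right-hand side begins with the left-hand side itself).

E → E E: LEFT RECURSIVE (starts with E)
E → d ;: starts with d
E → ; ): starts with ';'

The grammar has direct left recursion on: E.

Answer: Yes, E is left-recursive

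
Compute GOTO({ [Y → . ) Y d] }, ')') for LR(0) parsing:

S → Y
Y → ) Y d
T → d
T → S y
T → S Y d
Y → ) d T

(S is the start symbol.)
GOTO(I, ')') = CLOSURE({ [A → αX.β] : [A → α.Xβ] ∈ I, X = ')' })

Items with dot before ')', with the dot advanced:
  [Y → . ) Y d] → [Y → ) . Y d]
Closure of the advanced items:
  [Y → ) . Y d] has the dot before Y: add [Y → . ) Y d], [Y → . ) d T]

GOTO = { [Y → ) . Y d], [Y → . ) Y d], [Y → . ) d T] }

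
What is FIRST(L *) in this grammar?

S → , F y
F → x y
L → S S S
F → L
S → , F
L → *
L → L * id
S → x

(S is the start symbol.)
{ '*', ',', 'x' }

FIRST sets of the non-terminals involved (from the grammar, by fixed-point iteration):
  FIRST(L) = { '*', ',', 'x' }

To compute FIRST(L *), process the symbols left to right:
Symbol L is a non-terminal. Add FIRST(L) \ {ε} = { '*', ',', 'x' }
L is not nullable (ε ∉ FIRST(L)), so stop here.
FIRST(L *) = { '*', ',', 'x' }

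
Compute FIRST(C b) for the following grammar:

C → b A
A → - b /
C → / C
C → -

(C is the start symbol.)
FIRST sets of the non-terminals involved (from the grammar, by fixed-point iteration):
  FIRST(C) = { '-', '/', 'b' }

To compute FIRST(C b), process the symbols left to right:
Symbol C is a non-terminal. Add FIRST(C) \ {ε} = { '-', '/', 'b' }
C is not nullable (ε ∉ FIRST(C)), so stop here.
FIRST(C b) = { '-', '/', 'b' }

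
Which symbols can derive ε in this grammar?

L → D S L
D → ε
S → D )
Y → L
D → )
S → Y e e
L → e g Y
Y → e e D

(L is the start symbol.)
{ 'D' }

A non-terminal is nullable if it can derive ε (the empty string): either it has an ε-production, or it has a production whose right-hand side consists entirely of nullable non-terminals.

ε-productions: D → ε
So D is immediately nullable.
No further non-terminal can be added: every production for the remaining non-terminals contains a terminal or a non-nullable non-terminal.
Nullable = { 'D' }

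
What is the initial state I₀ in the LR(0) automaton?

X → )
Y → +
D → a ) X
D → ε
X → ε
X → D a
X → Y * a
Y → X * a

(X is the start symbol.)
{ [D → . a ) X], [D → .], [X → . )], [X → . D a], [X → . Y * a], [X → .], [X' → . X], [Y → . +], [Y → . X * a] }

First, augment the grammar with X' → X
I₀ = CLOSURE({ [X' → . X] }):
  [X' → . X] has the dot before X: add [X → . )], [X → .], [X → . D a], [X → . Y * a]
  [X → . D a] has the dot before D: add [D → . a ) X], [D → .]
  [X → . Y * a] has the dot before Y: add [Y → . +], [Y → . X * a]
No further items can be added.

I₀ = { [D → . a ) X], [D → .], [X → . )], [X → . D a], [X → . Y * a], [X → .], [X' → . X], [Y → . +], [Y → . X * a] }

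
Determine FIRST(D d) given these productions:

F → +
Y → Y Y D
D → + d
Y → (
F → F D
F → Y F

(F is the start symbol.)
FIRST sets of the non-terminals involved (from the grammar, by fixed-point iteration):
  FIRST(D) = { '+' }

To compute FIRST(D d), process the symbols left to right:
Symbol D is a non-terminal. Add FIRST(D) \ {ε} = { '+' }
D is not nullable (ε ∉ FIRST(D)), so stop here.
FIRST(D d) = { '+' }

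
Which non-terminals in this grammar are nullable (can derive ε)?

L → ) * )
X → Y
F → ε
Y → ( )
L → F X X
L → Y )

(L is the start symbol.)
{ 'F' }

A non-terminal is nullable if it can derive ε (the empty string): either it has an ε-production, or it has a production whose right-hand side consists entirely of nullable non-terminals.

ε-productions: F → ε
So F is immediately nullable.
No further non-terminal can be added: every production for the remaining non-terminals contains a terminal or a non-nullable non-terminal.
Nullable = { 'F' }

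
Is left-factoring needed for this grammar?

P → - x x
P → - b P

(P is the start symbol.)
Left-factoring is needed when two productions for the same non-terminal
share a common prefix on the right-hand side.

Productions for P:
  P → - x x
  P → - b P

Found common prefix '-' in productions for P

Answer: Yes, P has productions with common prefix '-'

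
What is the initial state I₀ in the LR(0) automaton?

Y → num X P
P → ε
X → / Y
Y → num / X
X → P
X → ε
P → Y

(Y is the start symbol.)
First, augment the grammar with Y' → Y
I₀ = CLOSURE({ [Y' → . Y] }):
  [Y' → . Y] has the dot before Y: add [Y → . num X P], [Y → . num / X]
No further items can be added.

I₀ = { [Y → . num / X], [Y → . num X P], [Y' → . Y] }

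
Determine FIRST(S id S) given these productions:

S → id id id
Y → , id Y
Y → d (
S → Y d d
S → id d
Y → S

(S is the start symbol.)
FIRST sets of the non-terminals involved (from the grammar, by fixed-point iteration):
  FIRST(S) = { ',', 'd', 'id' }

To compute FIRST(S id S), process the symbols left to right:
Symbol S is a non-terminal. Add FIRST(S) \ {ε} = { ',', 'd', 'id' }
S is not nullable (ε ∉ FIRST(S)), so stop here.
FIRST(S id S) = { ',', 'd', 'id' }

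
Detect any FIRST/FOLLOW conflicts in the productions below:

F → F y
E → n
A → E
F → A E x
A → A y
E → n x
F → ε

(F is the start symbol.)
A FIRST/FOLLOW conflict occurs when a non-terminal N has a nullable alternative N → β (β ⇒* ε) and another alternative N → α with FIRST(α) ∩ FOLLOW(N) ≠ ∅: on such a lookahead the parser cannot decide between expanding α and letting N vanish via β.

Nullable non-terminals: F.
FIRST sets used below: FIRST(F) = { 'n', 'y', ε }, FIRST(A) = { 'n' }

F: nullable alternative(s) F → ε; FOLLOW(F) = { $, 'y' }
  F → F y: FIRST \ {ε} = { 'n', 'y' } — overlaps FOLLOW(F) on { 'y' }: CONFLICT
  F → A E x: FIRST \ {ε} = { 'n' } — disjoint from FOLLOW(F)
  F → ε: FIRST \ {ε} = { } — this is the only nullable alternative, skip

A, E have no nullable alternative, so no FIRST/FOLLOW check is needed there.

So the grammar has 1 FIRST/FOLLOW conflict (marked CONFLICT above).

Answer: Yes. F → F y with FOLLOW(F) on { 'y' }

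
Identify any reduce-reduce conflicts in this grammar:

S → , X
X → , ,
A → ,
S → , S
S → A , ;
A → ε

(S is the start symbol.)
Yes — I1: [A → .] vs [A → , .]; I6: [A → .] vs [A → , .]; I9: [A → .] vs [A → , .]

Augment with S' → S and build the canonical LR(0) collection (I0 = CLOSURE({[S' → . S]}), then GOTO on every symbol after a dot until no new states appear). It has 10 states:
  I0: { [A → . ,], [A → .], [S → . , S], [S → . , X], [S → . A , ;], [S' → . S] }  — shift, reduce
  I1: { [A → , .], [A → . ,], [A → .], [S → , . S], [S → , . X], [S → . , S], [S → . , X], [S → . A , ;], [X → . , ,] }  — shift, 2 reduces
  I2: { [S → A . , ;] }  — shift
  I3: { [S' → S .] }  — accept
  I4: { [S → A , . ;] }  — shift
  I5: { [S → A , ; .] }  — reduce
  I6: { [A → , .], [A → . ,], [A → .], [S → , . S], [S → , . X], [S → . , S], [S → . , X], [S → . A , ;], [X → , . ,], [X → . , ,] }  — shift, 2 reduces
  I7: { [S → , S .] }  — reduce
  I8: { [S → , X .] }  — reduce
  I9: { [A → , .], [A → . ,], [A → .], [S → , . S], [S → , . X], [S → . , S], [S → . , X], [S → . A , ;], [X → , , .], [X → , . ,], [X → . , ,] }  — shift, 3 reduces

I1 contains complete items [A → .], [A → , .] — reduce-reduce conflict.
I6 contains complete items [A → .], [A → , .] — reduce-reduce conflict.
I9 contains complete items [A → .], [A → , .], [X → , , .] — reduce-reduce conflict.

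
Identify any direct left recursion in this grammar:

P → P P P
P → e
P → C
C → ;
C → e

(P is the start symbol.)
Direct left recursion occurs when N → N α for some non-terminal N (the right-hand side begins with the left-hand side itself).

P → P P P: LEFT RECURSIVE (starts with P)
P → e: starts with e
P → C: starts with C
C → ;: starts with ';'
C → e: starts with e

The grammar has direct left recursion on: P.

Answer: Yes, P is left-recursive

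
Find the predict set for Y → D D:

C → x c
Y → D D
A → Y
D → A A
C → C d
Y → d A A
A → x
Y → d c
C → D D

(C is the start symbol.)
{ 'd', 'x' }

PREDICT(Y → D D) = (FIRST(RHS) \ {ε}) ∪ (FOLLOW(Y) if ε ∈ FIRST(RHS), i.e. RHS ⇒* ε)
FIRST(D) = { 'd', 'x' }
FIRST(D D) = { 'd', 'x' }
ε ∉ FIRST(D D), so FOLLOW(Y) is not added.
PREDICT(Y → D D) = { 'd', 'x' }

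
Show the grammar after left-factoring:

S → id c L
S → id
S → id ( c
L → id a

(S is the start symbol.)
S → id S'
S' → c L
S' → ε
S' → ( c
L → id a

Left-factoring transforms A → αβ₁ | αβ₂ into A → αA' and A' → β₁ | β₂
(α is the longest common prefix among the alternatives). Repeat until
no nonterminal has two alternatives with a common prefix.

Round 1: S has alternatives sharing prefix 'id'. Introduce S': S → id S'
  Add: S' → c L
  Add: S' → ε
  Add: S' → ( c

No remaining common prefixes — done.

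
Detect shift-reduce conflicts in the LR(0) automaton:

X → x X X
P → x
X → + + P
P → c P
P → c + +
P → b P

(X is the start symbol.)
No shift-reduce conflicts

Augment with X' → X and build the canonical LR(0) collection (I0 = CLOSURE({[X' → . X]}), then GOTO on every symbol after a dot until no new states appear). It has 15 states:
  I0: { [X → . + + P], [X → . x X X], [X' → . X] }  — shift
  I1: { [X → + . + P] }  — shift
  I2: { [X' → X .] }  — accept
  I3: { [X → . + + P], [X → . x X X], [X → x . X X] }  — shift
  I4: { [X → . + + P], [X → . x X X], [X → x X . X] }  — shift
  I5: { [X → x X X .] }  — reduce
  I6: { [P → . b P], [P → . c + +], [P → . c P], [P → . x], [X → + + . P] }  — shift
  I7: { [X → + + P .] }  — reduce
  I8: { [P → . b P], [P → . c + +], [P → . c P], [P → . x], [P → b . P] }  — shift
  I9: { [P → . b P], [P → . c + +], [P → . c P], [P → . x], [P → c . + +], [P → c . P] }  — shift
  I10: { [P → x .] }  — reduce
  I11: { [P → c + . +] }  — shift
  I12: { [P → c P .] }  — reduce
  I13: { [P → c + + .] }  — reduce
  I14: { [P → b P .] }  — reduce

No state contains both a complete item and a shift item.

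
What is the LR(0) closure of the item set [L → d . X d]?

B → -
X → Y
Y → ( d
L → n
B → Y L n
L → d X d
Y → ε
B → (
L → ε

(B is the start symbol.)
To compute CLOSURE, for each item [A → α.Bβ] where B is a non-terminal, add [B → .γ] for all productions B → γ; repeat for the newly added items until nothing changes.

Start with: [L → d . X d]
  [L → d . X d] has the dot before X: add [X → . Y]
  [X → . Y] has the dot before Y: add [Y → . ( d], [Y → .]
No further items can be added.

CLOSURE = { [L → d . X d], [X → . Y], [Y → . ( d], [Y → .] }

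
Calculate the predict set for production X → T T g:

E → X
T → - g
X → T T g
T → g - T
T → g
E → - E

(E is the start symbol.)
{ '-', 'g' }

PREDICT(X → T T g) = (FIRST(RHS) \ {ε}) ∪ (FOLLOW(X) if ε ∈ FIRST(RHS), i.e. RHS ⇒* ε)
FIRST(T) = { '-', 'g' }
FIRST(T T g) = { '-', 'g' }
ε ∉ FIRST(T T g), so FOLLOW(X) is not added.
PREDICT(X → T T g) = { '-', 'g' }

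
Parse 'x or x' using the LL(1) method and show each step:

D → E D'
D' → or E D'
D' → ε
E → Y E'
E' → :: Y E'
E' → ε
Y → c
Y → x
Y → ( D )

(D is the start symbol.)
LL(1) parsing maintains a stack (initially the start symbol over $) and the input. At each step: if the stack top is a terminal, match it against the current input token; if it is a non-terminal N, replace it with the RHS of M[N, lookahead] (the unique production whose predict set contains the lookahead).

Stack is shown with the top on the left.

Stack      Input     Action
---------------------------
D $        x or x $  output D → E D'
E D' $     x or x $  output E → Y E'
Y E' D' $  x or x $  output Y → x
x E' D' $  x or x $  match 'x'
E' D' $    or x $    output E' → ε
D' $       or x $    output D' → or E D'
or E D' $  or x $    match 'or'
E D' $     x $       output E → Y E'
Y E' D' $  x $       output Y → x
x E' D' $  x $       match 'x'
E' D' $    $         output E' → ε
D' $       $         output D' → ε
$          $         accept

The string is accepted.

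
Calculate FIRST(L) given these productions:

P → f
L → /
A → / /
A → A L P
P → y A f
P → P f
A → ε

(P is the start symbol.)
{ '/' }

To compute FIRST(L), examine every production with L on the left-hand side, reading each right-hand side left to right until a non-nullable symbol is reached.

From L → /:
  - '/' is a terminal: add '/' and stop

Collecting: FIRST(L) = { '/' }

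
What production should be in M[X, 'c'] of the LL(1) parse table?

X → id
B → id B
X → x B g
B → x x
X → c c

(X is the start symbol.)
X → c c

To find M[X, 'c'], we find productions for X where 'c' is in the predict set (PREDICT(N → α) = (FIRST(α) \ {ε}) ∪ (FOLLOW(N) if α ⇒* ε)).

X → id: PREDICT = { 'id' }
X → x B g: PREDICT = { 'x' }
X → c c: PREDICT = { 'c' }
  'c' is in predict set, so this production goes in M[X, 'c']

M[X, 'c'] = X → c c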